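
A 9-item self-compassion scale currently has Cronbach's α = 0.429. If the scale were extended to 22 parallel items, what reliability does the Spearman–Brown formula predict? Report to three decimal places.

predicted reliability = 0.647

Length factor m = 22/9 = 2.4444
α' = m·α / (1 + (m−1)·α)
   = 22/9 × 0.429 / (1 + (22/9 − 1) × 0.429)
   = 1.0487 / 1.6197 = 0.647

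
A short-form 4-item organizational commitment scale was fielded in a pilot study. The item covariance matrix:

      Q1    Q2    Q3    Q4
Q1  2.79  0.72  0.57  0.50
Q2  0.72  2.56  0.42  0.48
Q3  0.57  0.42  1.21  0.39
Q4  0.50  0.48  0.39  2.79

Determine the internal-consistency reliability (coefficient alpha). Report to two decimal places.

ΣVar(i) = 2.79 + 2.56 + 1.21 + 2.79 = 9.35
Sum of off-diagonal covariances = 3.08
σ²_total = 9.35 + 2 × 3.08 = 15.51
α = (k/(k−1))·(1 − ΣVar(i)/σ²_total) = (4/3)·(1 − 9.35/15.51) = 0.53

coefficient alpha = 0.53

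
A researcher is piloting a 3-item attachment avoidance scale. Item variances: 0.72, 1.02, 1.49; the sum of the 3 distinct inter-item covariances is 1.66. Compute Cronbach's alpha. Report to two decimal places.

sum of item variances = 0.72 + 1.02 + 1.49 = 3.23
Sum of distinct covariances = 1.66
Var(T) = sum of item variances + 2·Σcov = 3.23 + 2 × 1.66 = 6.55
α = (3/2)·(1 − 3.23/6.55) = 0.76

Cronbach's alpha = 0.76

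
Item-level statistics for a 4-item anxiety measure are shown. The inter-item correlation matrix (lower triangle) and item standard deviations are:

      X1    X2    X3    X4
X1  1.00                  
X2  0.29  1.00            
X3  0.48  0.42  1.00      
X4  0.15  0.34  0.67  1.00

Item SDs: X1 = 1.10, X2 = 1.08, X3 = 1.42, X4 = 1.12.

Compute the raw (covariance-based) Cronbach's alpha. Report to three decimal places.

Σσ²ᵢ = 1.10² + 1.08² + 1.42² + 1.12² = 5.6472
Covariances σ_ij = r_ij · s_i · s_j:
  σ(X1,X2) = 0.29 × 1.10 × 1.08 = 0.3445
  σ(X1,X3) = 0.48 × 1.10 × 1.42 = 0.7498
  σ(X1,X4) = 0.15 × 1.10 × 1.12 = 0.1848
  σ(X2,X3) = 0.42 × 1.08 × 1.42 = 0.6441
  σ(X2,X4) = 0.34 × 1.08 × 1.12 = 0.4113
  σ(X3,X4) = 0.67 × 1.42 × 1.12 = 1.0656
σ²_T = Σσ²ᵢ + 2·Σσ_ij = 5.6472 + 2 × 3.4001 = 12.4474
α = (4/3)·(1 − 5.6472/12.4474) = 0.728

α = 0.728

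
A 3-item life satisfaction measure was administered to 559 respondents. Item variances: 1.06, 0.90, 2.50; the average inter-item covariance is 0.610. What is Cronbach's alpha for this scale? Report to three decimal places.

sum of item variances = 1.06 + 0.90 + 2.50 = 4.46
Sum of the 3 distinct covariances = 3 × 0.610 = 1.830
total variance = sum of item variances + 2·Σcov = 4.46 + 2 × 1.830 = 8.120
α = (3/2)·(1 − 4.46/8.120) = 0.676

α = 0.676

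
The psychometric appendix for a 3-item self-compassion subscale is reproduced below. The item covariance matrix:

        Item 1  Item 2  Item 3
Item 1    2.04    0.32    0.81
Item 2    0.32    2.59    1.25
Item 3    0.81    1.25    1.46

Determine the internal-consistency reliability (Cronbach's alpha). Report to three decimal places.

Cronbach's alpha = 0.658

ΣVar(i) = 2.04 + 2.59 + 1.46 = 6.09
Σ_{i<j} σ_ij = 2.38
Var(T) = 6.09 + 2 × 2.38 = 10.85
α = (k/(k−1))·(1 − ΣVar(i)/Var(T)) = (3/2)·(1 − 6.09/10.85) = 0.658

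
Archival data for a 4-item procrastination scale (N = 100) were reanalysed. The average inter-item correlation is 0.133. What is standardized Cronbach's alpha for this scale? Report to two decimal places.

standardized Cronbach's alpha = 0.38

Standardized α = k·r̄ / (1 + (k−1)·r̄) = 4 × 0.133 / (1 + 3 × 0.133)
  = 0.5320 / 1.3990 = 0.38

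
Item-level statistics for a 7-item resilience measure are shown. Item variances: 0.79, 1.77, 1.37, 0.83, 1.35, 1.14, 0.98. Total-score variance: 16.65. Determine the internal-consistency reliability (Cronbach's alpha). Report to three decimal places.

Σσ²ᵢ = 0.79 + 1.77 + 1.37 + 0.83 + 1.35 + 1.14 + 0.98 = 8.23
α = (k/(k−1))·(1 − Σσ²ᵢ/Var(T)) = (7/6)·(1 − 8.23/16.65) = 0.590

Cronbach's alpha = 0.590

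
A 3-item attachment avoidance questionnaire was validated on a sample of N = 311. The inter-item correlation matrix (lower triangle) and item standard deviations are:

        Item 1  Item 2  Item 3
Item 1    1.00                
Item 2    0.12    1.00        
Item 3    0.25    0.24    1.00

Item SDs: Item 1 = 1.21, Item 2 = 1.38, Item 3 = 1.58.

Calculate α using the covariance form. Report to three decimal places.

α = 0.436

Σσ²ᵢ = 1.21² + 1.38² + 1.58² = 5.8649
Covariances σ_ij = r_ij · s_i · s_j:
  σ(Item 1,Item 2) = 0.12 × 1.21 × 1.38 = 0.2004
  σ(Item 1,Item 3) = 0.25 × 1.21 × 1.58 = 0.4779
  σ(Item 2,Item 3) = 0.24 × 1.38 × 1.58 = 0.5233
σ²_T = Σσ²ᵢ + 2·Σσ_ij = 5.8649 + 2 × 1.2016 = 8.2681
α = (3/2)·(1 − 5.8649/8.2681) = 0.436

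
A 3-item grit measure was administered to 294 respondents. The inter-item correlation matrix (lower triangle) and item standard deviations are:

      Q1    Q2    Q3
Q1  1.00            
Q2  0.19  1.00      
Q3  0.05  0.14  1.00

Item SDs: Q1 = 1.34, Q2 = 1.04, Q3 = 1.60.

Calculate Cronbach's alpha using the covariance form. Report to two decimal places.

α = 0.27

Σσ²ᵢ = 1.34² + 1.04² + 1.60² = 5.4372
Covariances σ_ij = r_ij · s_i · s_j:
  σ(Q1,Q2) = 0.19 × 1.34 × 1.04 = 0.2648
  σ(Q1,Q3) = 0.05 × 1.34 × 1.60 = 0.1072
  σ(Q2,Q3) = 0.14 × 1.04 × 1.60 = 0.2330
σ²_T = Σσ²ᵢ + 2·Σσ_ij = 5.4372 + 2 × 0.6050 = 6.6472
α = (3/2)·(1 − 5.4372/6.6472) = 0.27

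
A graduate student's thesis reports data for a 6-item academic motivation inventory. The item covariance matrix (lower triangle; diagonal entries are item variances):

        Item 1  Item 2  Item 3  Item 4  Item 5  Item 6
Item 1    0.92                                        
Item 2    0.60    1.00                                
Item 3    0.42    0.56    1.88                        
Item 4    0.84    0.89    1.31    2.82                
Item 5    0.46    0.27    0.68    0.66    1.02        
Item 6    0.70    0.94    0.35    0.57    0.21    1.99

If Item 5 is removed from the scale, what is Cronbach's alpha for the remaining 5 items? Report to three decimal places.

Remaining items: Item 1, Item 2, Item 3, Item 4, Item 6 (k = 5).
ΣVar(i) = 0.92 + 1.00 + 1.88 + 2.82 + 1.99 = 8.61
Var(T) = 8.61 + 2 × 7.18 = 22.97
α (item deleted) = (5/4)·(1 − 8.61/22.97) = 0.781

α = 0.781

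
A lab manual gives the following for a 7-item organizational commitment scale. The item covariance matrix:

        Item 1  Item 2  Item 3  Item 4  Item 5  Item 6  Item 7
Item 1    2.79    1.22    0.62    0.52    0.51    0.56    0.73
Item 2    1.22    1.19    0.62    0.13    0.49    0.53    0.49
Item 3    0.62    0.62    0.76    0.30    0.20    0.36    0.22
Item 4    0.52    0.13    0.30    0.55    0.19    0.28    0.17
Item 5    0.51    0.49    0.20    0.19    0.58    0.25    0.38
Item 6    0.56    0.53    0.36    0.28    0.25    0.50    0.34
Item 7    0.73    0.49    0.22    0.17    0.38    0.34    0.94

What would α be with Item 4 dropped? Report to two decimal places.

α = 0.83

Remaining items: Item 1, Item 2, Item 3, Item 5, Item 6, Item 7 (k = 6).
sum of item variances = 2.79 + 1.19 + 0.76 + 0.58 + 0.50 + 0.94 = 6.76
σ²_T = 6.76 + 2 × 7.52 = 21.80
α (item deleted) = (6/5)·(1 − 6.76/21.80) = 0.83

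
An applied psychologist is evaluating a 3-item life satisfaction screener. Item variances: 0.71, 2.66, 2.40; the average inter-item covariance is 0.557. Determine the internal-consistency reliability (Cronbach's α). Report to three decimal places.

α = 0.550

ΣVar(i) = 0.71 + 2.66 + 2.40 = 5.77
Sum of the 3 distinct covariances = 3 × 0.557 = 1.671
σ²_T = ΣVar(i) + 2·Σcov = 5.77 + 2 × 1.671 = 9.112
α = (3/2)·(1 − 5.77/9.112) = 0.550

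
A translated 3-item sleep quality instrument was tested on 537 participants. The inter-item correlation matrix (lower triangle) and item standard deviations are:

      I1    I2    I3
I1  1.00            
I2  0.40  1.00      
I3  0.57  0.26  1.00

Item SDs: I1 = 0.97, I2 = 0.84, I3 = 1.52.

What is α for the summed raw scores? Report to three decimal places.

α = 0.646

Σσ²ᵢ = 0.97² + 0.84² + 1.52² = 3.9569
Covariances σ_ij = r_ij · s_i · s_j:
  σ(I1,I2) = 0.40 × 0.97 × 0.84 = 0.3259
  σ(I1,I3) = 0.57 × 0.97 × 1.52 = 0.8404
  σ(I2,I3) = 0.26 × 0.84 × 1.52 = 0.3320
σ²_T = Σσ²ᵢ + 2·Σσ_ij = 3.9569 + 2 × 1.4983 = 6.9535
α = (3/2)·(1 − 3.9569/6.9535) = 0.646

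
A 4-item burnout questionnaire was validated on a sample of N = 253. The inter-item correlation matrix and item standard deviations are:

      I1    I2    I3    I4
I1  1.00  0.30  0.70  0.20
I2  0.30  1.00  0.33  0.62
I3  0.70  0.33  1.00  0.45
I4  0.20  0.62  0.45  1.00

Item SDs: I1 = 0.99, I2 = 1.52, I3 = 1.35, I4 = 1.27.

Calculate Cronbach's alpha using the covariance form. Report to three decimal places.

Cronbach's alpha = 0.747

Σσ²ᵢ = 0.99² + 1.52² + 1.35² + 1.27² = 6.7259
Covariances σ_ij = r_ij · s_i · s_j:
  σ(I1,I2) = 0.30 × 0.99 × 1.52 = 0.4514
  σ(I1,I3) = 0.70 × 0.99 × 1.35 = 0.9355
  σ(I1,I4) = 0.20 × 0.99 × 1.27 = 0.2515
  σ(I2,I3) = 0.33 × 1.52 × 1.35 = 0.6772
  σ(I2,I4) = 0.62 × 1.52 × 1.27 = 1.1968
  σ(I3,I4) = 0.45 × 1.35 × 1.27 = 0.7715
σ²_T = Σσ²ᵢ + 2·Σσ_ij = 6.7259 + 2 × 4.2839 = 15.2937
α = (4/3)·(1 − 6.7259/15.2937) = 0.747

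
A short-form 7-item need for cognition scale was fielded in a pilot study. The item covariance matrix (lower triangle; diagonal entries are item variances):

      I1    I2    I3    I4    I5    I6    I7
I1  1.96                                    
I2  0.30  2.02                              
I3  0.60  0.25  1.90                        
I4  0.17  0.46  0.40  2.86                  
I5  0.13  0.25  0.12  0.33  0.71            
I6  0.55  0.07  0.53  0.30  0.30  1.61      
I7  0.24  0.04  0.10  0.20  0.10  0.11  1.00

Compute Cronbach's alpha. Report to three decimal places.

Cronbach's alpha = 0.559

sum of item variances = 1.96 + 2.02 + 1.90 + 2.86 + 0.71 + 1.61 + 1.00 = 12.06
Sum of the distinct covariances = 5.55
total variance = 12.06 + 2 × 5.55 = 23.16
α = (k/(k−1))·(1 − sum of item variances/total variance) = (7/6)·(1 − 12.06/23.16) = 0.559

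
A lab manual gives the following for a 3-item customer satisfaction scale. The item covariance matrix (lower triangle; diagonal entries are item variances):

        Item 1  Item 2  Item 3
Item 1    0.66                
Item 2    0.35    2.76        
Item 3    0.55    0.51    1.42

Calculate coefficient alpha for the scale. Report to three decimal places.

α = 0.552

ΣVar(i) = 0.66 + 2.76 + 1.42 = 4.84
Sum of off-diagonal covariances = 1.41
σ²_T = 4.84 + 2 × 1.41 = 7.66
α = (k/(k−1))·(1 − ΣVar(i)/σ²_T) = (3/2)·(1 − 4.84/7.66) = 0.552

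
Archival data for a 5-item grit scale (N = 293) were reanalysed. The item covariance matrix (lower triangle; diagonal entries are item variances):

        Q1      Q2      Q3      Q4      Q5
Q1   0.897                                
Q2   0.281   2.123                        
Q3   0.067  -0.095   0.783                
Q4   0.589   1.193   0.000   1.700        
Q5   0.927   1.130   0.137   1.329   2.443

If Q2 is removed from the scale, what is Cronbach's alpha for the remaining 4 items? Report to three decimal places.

Remaining items: Q1, Q3, Q4, Q5 (k = 4).
Σσ²ᵢ = 0.897 + 0.783 + 1.700 + 2.443 = 5.823
σ²_T = 5.823 + 2 × 3.049 = 11.921
α (item deleted) = (4/3)·(1 − 5.823/11.921) = 0.682

Cronbach's alpha = 0.682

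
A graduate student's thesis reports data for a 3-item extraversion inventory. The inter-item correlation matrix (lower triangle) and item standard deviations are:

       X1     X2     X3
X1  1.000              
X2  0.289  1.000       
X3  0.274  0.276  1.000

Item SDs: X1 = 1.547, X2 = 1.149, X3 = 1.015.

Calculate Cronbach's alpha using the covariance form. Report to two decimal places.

Σσ²ᵢ = 1.547² + 1.149² + 1.015² = 4.7436
Covariances σ_ij = r_ij · s_i · s_j:
  σ(X1,X2) = 0.289 × 1.547 × 1.149 = 0.5137
  σ(X1,X3) = 0.274 × 1.547 × 1.015 = 0.4302
  σ(X2,X3) = 0.276 × 1.149 × 1.015 = 0.3219
σ²_T = Σσ²ᵢ + 2·Σσ_ij = 4.7436 + 2 × 1.2658 = 7.2752
α = (3/2)·(1 − 4.7436/7.2752) = 0.52

α = 0.52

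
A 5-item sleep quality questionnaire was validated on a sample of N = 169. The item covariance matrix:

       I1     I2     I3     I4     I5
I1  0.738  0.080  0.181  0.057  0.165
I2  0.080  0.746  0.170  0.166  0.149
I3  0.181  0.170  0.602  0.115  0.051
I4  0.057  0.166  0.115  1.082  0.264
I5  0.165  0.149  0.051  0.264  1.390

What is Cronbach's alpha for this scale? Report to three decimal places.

ΣVar(i) = 0.738 + 0.746 + 0.602 + 1.082 + 1.390 = 4.558
Sum of off-diagonal covariances = 1.398
Var(T) = 4.558 + 2 × 1.398 = 7.354
α = (k/(k−1))·(1 − ΣVar(i)/Var(T)) = (5/4)·(1 − 4.558/7.354) = 0.475

α = 0.475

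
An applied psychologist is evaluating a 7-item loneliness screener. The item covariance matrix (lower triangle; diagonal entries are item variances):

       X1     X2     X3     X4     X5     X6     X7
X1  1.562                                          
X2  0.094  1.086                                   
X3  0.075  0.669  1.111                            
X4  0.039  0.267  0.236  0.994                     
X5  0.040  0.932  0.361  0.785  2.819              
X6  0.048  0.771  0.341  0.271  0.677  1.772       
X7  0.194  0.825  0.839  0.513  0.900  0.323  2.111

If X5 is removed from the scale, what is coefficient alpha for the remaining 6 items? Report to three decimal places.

α = 0.673

Remaining items: X1, X2, X3, X4, X6, X7 (k = 6).
sum of item variances = 1.562 + 1.086 + 1.111 + 0.994 + 1.772 + 2.111 = 8.636
σ²_T = 8.636 + 2 × 5.505 = 19.646
α (item deleted) = (6/5)·(1 − 8.636/19.646) = 0.673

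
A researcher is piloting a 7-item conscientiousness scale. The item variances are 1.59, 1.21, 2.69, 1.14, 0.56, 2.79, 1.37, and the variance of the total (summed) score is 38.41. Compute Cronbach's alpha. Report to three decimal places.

α = 0.822

ΣVar(i) = 1.59 + 1.21 + 2.69 + 1.14 + 0.56 + 2.79 + 1.37 = 11.35
α = (k/(k−1))·(1 − ΣVar(i)/Var(T)) = (7/6)·(1 − 11.35/38.41) = 0.822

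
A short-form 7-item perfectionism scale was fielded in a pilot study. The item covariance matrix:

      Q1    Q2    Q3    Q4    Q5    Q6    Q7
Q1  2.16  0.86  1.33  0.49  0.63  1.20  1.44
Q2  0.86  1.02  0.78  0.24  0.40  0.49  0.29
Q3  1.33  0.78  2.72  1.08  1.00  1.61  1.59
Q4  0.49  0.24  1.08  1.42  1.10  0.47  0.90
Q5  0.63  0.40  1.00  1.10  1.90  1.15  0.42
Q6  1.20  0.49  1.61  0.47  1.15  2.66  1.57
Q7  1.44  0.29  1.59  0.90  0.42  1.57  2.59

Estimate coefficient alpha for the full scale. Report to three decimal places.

ΣVar(i) = 2.16 + 1.02 + 2.72 + 1.42 + 1.90 + 2.66 + 2.59 = 14.47
Sum of off-diagonal covariances = 19.04
Var(T) = 14.47 + 2 × 19.04 = 52.55
α = (k/(k−1))·(1 − ΣVar(i)/Var(T)) = (7/6)·(1 − 14.47/52.55) = 0.845

coefficient alpha = 0.845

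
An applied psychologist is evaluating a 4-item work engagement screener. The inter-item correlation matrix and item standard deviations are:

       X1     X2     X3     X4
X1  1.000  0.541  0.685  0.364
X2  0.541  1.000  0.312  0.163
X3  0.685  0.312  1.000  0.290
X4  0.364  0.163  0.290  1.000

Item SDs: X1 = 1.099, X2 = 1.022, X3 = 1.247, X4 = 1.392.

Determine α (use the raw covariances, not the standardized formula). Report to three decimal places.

Σσ²ᵢ = 1.099² + 1.022² + 1.247² + 1.392² = 5.7450
Covariances σ_ij = r_ij · s_i · s_j:
  σ(X1,X2) = 0.541 × 1.099 × 1.022 = 0.6076
  σ(X1,X3) = 0.685 × 1.099 × 1.247 = 0.9388
  σ(X1,X4) = 0.364 × 1.099 × 1.392 = 0.5569
  σ(X2,X3) = 0.312 × 1.022 × 1.247 = 0.3976
  σ(X2,X4) = 0.163 × 1.022 × 1.392 = 0.2319
  σ(X3,X4) = 0.290 × 1.247 × 1.392 = 0.5034
σ²_T = Σσ²ᵢ + 2·Σσ_ij = 5.7450 + 2 × 3.2362 = 12.2174
α = (4/3)·(1 − 5.7450/12.2174) = 0.706

α = 0.706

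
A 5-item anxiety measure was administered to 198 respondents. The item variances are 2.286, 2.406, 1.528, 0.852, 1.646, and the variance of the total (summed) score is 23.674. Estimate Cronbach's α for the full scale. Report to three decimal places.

Cronbach's α = 0.790

Σσᵢ² = 2.286 + 2.406 + 1.528 + 0.852 + 1.646 = 8.718
α = (k/(k−1))·(1 − Σσᵢ²/Var(T)) = (5/4)·(1 − 8.718/23.674) = 0.790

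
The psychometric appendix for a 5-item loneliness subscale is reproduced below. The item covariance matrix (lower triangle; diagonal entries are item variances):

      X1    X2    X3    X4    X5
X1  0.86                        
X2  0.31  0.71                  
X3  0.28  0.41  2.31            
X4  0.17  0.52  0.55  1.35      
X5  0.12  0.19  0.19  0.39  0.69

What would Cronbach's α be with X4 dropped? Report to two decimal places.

Remaining items: X1, X2, X3, X5 (k = 4).
Σσᵢ² = 0.86 + 0.71 + 2.31 + 0.69 = 4.57
σ²_T = 4.57 + 2 × 1.50 = 7.57
α (item deleted) = (4/3)·(1 − 4.57/7.57) = 0.53

α = 0.53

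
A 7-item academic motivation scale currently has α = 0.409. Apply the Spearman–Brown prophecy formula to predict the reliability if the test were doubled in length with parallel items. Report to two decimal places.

Length factor m = 2
α' = m·α / (1 + (m−1)·α)
   = 2 × 0.409 / (1 + (2 − 1) × 0.409)
   = 0.8180 / 1.4090 = 0.58

predicted reliability = 0.58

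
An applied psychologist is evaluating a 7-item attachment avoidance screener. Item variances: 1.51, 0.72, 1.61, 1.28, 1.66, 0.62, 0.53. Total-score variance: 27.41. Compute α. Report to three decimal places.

Σσ²ᵢ = 1.51 + 0.72 + 1.61 + 1.28 + 1.66 + 0.62 + 0.53 = 7.93
α = (k/(k−1))·(1 − Σσ²ᵢ/total variance) = (7/6)·(1 − 7.93/27.41) = 0.829

α = 0.829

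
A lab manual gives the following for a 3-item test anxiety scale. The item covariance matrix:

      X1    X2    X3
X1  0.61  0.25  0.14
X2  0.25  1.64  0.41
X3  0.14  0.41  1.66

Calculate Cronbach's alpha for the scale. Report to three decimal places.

ΣVar(i) = 0.61 + 1.64 + 1.66 = 3.91
Σ_{i<j} σ_ij = 0.80
σ²_T = 3.91 + 2 × 0.80 = 5.51
α = (k/(k−1))·(1 − ΣVar(i)/σ²_T) = (3/2)·(1 − 3.91/5.51) = 0.436

α = 0.436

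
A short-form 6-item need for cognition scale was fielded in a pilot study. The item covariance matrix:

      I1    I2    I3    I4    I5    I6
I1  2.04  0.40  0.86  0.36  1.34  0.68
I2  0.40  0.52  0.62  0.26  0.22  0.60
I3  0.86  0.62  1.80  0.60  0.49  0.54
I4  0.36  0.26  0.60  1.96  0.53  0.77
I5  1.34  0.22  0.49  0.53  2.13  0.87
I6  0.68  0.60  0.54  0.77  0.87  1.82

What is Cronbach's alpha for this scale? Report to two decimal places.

Σσ²ᵢ = 2.04 + 0.52 + 1.80 + 1.96 + 2.13 + 1.82 = 10.27
Sum of the distinct covariances = 9.14
Var(T) = 10.27 + 2 × 9.14 = 28.55
α = (k/(k−1))·(1 − Σσ²ᵢ/Var(T)) = (6/5)·(1 − 10.27/28.55) = 0.77

α = 0.77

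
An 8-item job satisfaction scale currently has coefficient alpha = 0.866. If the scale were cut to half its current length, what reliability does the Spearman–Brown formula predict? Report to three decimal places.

predicted reliability = 0.764

Length factor m = 1/2
α' = m·α / (1 − (1−m)·α)
   = 1/2 × 0.866 / (1 − (1 − 1/2) × 0.866)
   = 0.4330 / 0.5670 = 0.764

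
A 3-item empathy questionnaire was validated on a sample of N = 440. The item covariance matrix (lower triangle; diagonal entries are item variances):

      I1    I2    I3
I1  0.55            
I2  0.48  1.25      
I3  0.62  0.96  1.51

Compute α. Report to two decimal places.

α = 0.83

Σσᵢ² = 0.55 + 1.25 + 1.51 = 3.31
Sum of off-diagonal covariances = 2.06
Var(T) = 3.31 + 2 × 2.06 = 7.43
α = (k/(k−1))·(1 − Σσᵢ²/Var(T)) = (3/2)·(1 − 3.31/7.43) = 0.83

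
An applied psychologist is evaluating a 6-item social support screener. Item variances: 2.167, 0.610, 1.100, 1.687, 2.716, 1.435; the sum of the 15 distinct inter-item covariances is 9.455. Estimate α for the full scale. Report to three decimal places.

Σσ²ᵢ = 2.167 + 0.610 + 1.100 + 1.687 + 2.716 + 1.435 = 9.715
Sum of distinct covariances = 9.455
σ²_T = Σσ²ᵢ + 2·Σcov = 9.715 + 2 × 9.455 = 28.625
α = (6/5)·(1 − 9.715/28.625) = 0.793

α = 0.793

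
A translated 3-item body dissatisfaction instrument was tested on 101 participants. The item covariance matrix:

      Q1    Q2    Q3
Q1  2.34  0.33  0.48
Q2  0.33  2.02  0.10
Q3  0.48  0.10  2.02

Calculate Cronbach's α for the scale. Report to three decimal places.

ΣVar(i) = 2.34 + 2.02 + 2.02 = 6.38
Sum of the distinct covariances = 0.91
σ²_T = 6.38 + 2 × 0.91 = 8.20
α = (k/(k−1))·(1 − ΣVar(i)/σ²_T) = (3/2)·(1 − 6.38/8.20) = 0.333

Cronbach's α = 0.333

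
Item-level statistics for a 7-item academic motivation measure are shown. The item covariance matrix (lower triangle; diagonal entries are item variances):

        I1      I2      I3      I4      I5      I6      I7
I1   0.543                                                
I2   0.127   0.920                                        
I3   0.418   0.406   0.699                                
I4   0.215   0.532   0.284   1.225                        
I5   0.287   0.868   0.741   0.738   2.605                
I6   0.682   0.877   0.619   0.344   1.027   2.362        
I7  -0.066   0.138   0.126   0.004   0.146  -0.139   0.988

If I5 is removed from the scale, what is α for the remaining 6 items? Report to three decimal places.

Remaining items: I1, I2, I3, I4, I6, I7 (k = 6).
ΣVar(i) = 0.543 + 0.920 + 0.699 + 1.225 + 2.362 + 0.988 = 6.737
σ²_T = 6.737 + 2 × 4.567 = 15.871
α (item deleted) = (6/5)·(1 − 6.737/15.871) = 0.691

α = 0.691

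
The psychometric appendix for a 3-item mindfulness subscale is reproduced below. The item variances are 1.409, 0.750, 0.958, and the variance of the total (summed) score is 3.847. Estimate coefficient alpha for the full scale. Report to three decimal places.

Σσᵢ² = 1.409 + 0.750 + 0.958 = 3.117
α = (k/(k−1))·(1 − Σσᵢ²/total variance) = (3/2)·(1 − 3.117/3.847) = 0.285

coefficient alpha = 0.285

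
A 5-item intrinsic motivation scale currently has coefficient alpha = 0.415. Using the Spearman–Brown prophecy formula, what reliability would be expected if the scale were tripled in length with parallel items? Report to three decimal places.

Length factor m = 3
α' = m·α / (1 + (m−1)·α)
   = 3 × 0.415 / (1 + (3 − 1) × 0.415)
   = 1.2450 / 1.8300 = 0.680

predicted reliability = 0.680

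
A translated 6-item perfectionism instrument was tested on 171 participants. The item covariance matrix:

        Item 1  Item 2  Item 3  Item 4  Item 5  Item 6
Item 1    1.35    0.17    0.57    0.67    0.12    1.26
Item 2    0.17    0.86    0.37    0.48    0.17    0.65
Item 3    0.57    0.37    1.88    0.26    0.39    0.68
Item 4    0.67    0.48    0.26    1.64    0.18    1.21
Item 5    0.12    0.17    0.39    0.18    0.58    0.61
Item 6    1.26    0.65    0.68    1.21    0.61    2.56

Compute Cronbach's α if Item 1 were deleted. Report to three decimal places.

Cronbach's α = 0.713

Remaining items: Item 2, Item 3, Item 4, Item 5, Item 6 (k = 5).
sum of item variances = 0.86 + 1.88 + 1.64 + 0.58 + 2.56 = 7.52
σ²_total = 7.52 + 2 × 5.00 = 17.52
α (item deleted) = (5/4)·(1 − 7.52/17.52) = 0.713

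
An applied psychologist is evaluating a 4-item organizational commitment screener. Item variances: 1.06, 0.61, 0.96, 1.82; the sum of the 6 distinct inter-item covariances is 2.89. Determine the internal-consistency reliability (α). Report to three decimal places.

α = 0.753

Σσᵢ² = 1.06 + 0.61 + 0.96 + 1.82 = 4.45
Sum of distinct covariances = 2.89
σ²_T = Σσᵢ² + 2·Σcov = 4.45 + 2 × 2.89 = 10.23
α = (4/3)·(1 − 4.45/10.23) = 0.753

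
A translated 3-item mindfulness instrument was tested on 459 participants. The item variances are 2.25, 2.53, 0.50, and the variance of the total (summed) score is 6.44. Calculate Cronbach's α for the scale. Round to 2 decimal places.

ΣVar(i) = 2.25 + 2.53 + 0.50 = 5.28
α = (k/(k−1))·(1 − ΣVar(i)/Var(T)) = (3/2)·(1 − 5.28/6.44) = 0.27

Cronbach's α = 0.27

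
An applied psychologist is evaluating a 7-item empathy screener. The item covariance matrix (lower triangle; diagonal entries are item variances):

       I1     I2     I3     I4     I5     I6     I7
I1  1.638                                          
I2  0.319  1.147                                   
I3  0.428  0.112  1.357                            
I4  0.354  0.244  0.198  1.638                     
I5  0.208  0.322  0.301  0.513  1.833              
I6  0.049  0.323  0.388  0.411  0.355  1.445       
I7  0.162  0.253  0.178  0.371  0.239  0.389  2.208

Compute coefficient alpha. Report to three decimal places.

Σσ²ᵢ = 1.638 + 1.147 + 1.357 + 1.638 + 1.833 + 1.445 + 2.208 = 11.266
Sum of off-diagonal covariances = 6.117
σ²_total = 11.266 + 2 × 6.117 = 23.500
α = (k/(k−1))·(1 − Σσ²ᵢ/σ²_total) = (7/6)·(1 − 11.266/23.500) = 0.607

coefficient alpha = 0.607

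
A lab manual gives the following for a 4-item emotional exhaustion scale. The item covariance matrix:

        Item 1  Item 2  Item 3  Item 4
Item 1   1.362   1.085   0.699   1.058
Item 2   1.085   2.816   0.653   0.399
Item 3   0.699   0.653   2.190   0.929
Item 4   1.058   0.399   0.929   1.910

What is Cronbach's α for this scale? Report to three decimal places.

sum of item variances = 1.362 + 2.816 + 2.190 + 1.910 = 8.278
Sum of the distinct covariances = 4.823
total variance = 8.278 + 2 × 4.823 = 17.924
α = (k/(k−1))·(1 − sum of item variances/total variance) = (4/3)·(1 − 8.278/17.924) = 0.718

Cronbach's α = 0.718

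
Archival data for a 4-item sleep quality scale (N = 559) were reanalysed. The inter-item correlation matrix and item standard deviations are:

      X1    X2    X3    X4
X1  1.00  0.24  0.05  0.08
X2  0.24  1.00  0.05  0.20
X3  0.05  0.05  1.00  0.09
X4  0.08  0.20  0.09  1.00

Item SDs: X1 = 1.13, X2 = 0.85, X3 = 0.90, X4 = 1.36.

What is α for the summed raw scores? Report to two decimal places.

Σσ²ᵢ = 1.13² + 0.85² + 0.90² + 1.36² = 4.6590
Covariances σ_ij = r_ij · s_i · s_j:
  σ(X1,X2) = 0.24 × 1.13 × 0.85 = 0.2305
  σ(X1,X3) = 0.05 × 1.13 × 0.90 = 0.0508
  σ(X1,X4) = 0.08 × 1.13 × 1.36 = 0.1229
  σ(X2,X3) = 0.05 × 0.85 × 0.90 = 0.0383
  σ(X2,X4) = 0.20 × 0.85 × 1.36 = 0.2312
  σ(X3,X4) = 0.09 × 0.90 × 1.36 = 0.1102
σ²_T = Σσ²ᵢ + 2·Σσ_ij = 4.6590 + 2 × 0.7839 = 6.2268
α = (4/3)·(1 − 4.6590/6.2268) = 0.34

α = 0.34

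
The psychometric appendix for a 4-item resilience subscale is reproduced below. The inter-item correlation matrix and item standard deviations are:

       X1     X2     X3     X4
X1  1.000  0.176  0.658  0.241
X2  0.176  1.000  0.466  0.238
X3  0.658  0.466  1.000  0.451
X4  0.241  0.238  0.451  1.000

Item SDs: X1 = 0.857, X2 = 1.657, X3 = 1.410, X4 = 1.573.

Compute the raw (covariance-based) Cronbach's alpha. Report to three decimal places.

α = 0.676

Σσ²ᵢ = 0.857² + 1.657² + 1.410² + 1.573² = 7.9425
Covariances σ_ij = r_ij · s_i · s_j:
  σ(X1,X2) = 0.176 × 0.857 × 1.657 = 0.2499
  σ(X1,X3) = 0.658 × 0.857 × 1.410 = 0.7951
  σ(X1,X4) = 0.241 × 0.857 × 1.573 = 0.3249
  σ(X2,X3) = 0.466 × 1.657 × 1.410 = 1.0887
  σ(X2,X4) = 0.238 × 1.657 × 1.573 = 0.6203
  σ(X3,X4) = 0.451 × 1.410 × 1.573 = 1.0003
σ²_T = Σσ²ᵢ + 2·Σσ_ij = 7.9425 + 2 × 4.0792 = 16.1009
α = (4/3)·(1 − 7.9425/16.1009) = 0.676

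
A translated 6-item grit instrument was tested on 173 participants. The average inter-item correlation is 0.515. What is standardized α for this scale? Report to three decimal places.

α = 0.864

Standardized α = k·r̄ / (1 + (k−1)·r̄) = 6 × 0.515 / (1 + 5 × 0.515)
  = 3.0900 / 3.5750 = 0.864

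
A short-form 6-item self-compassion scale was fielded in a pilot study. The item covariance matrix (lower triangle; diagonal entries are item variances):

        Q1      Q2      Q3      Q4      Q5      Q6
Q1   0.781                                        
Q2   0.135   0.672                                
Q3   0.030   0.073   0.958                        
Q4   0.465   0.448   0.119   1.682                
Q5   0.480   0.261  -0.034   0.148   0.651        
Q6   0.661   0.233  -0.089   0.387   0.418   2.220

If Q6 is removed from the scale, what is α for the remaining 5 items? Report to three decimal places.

Remaining items: Q1, Q2, Q3, Q4, Q5 (k = 5).
Σσᵢ² = 0.781 + 0.672 + 0.958 + 1.682 + 0.651 = 4.744
σ²_total = 4.744 + 2 × 2.125 = 8.994
α (item deleted) = (5/4)·(1 − 4.744/8.994) = 0.591

α = 0.591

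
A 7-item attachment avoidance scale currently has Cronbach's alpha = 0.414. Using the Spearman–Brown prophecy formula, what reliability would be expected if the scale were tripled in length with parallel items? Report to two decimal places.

predicted reliability = 0.68

Length factor m = 3
α' = m·α / (1 + (m−1)·α)
   = 3 × 0.414 / (1 + (3 − 1) × 0.414)
   = 1.2420 / 1.8280 = 0.68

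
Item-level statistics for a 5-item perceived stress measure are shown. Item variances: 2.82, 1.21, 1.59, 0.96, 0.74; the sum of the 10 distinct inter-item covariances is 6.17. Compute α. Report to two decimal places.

Σσᵢ² = 2.82 + 1.21 + 1.59 + 0.96 + 0.74 = 7.32
Sum of distinct covariances = 6.17
total variance = Σσᵢ² + 2·Σcov = 7.32 + 2 × 6.17 = 19.66
α = (5/4)·(1 − 7.32/19.66) = 0.78

α = 0.78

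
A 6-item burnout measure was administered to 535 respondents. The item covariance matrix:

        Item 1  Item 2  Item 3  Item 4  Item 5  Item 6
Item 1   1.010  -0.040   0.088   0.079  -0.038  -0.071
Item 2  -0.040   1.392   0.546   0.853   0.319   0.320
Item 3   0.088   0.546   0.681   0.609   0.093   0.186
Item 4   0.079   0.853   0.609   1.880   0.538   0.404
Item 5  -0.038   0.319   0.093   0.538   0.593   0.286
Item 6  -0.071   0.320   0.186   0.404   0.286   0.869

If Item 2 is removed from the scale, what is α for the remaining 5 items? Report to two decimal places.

Remaining items: Item 1, Item 3, Item 4, Item 5, Item 6 (k = 5).
Σσ²ᵢ = 1.010 + 0.681 + 1.880 + 0.593 + 0.869 = 5.033
Var(T) = 5.033 + 2 × 2.174 = 9.381
α (item deleted) = (5/4)·(1 − 5.033/9.381) = 0.58

α = 0.58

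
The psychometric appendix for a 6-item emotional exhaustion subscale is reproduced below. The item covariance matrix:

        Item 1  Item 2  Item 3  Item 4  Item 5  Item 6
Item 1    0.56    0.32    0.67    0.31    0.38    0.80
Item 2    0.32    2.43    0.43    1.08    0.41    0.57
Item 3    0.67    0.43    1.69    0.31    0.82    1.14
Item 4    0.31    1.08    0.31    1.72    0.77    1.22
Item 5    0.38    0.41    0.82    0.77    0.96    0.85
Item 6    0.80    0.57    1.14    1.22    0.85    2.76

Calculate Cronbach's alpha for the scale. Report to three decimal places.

sum of item variances = 0.56 + 2.43 + 1.69 + 1.72 + 0.96 + 2.76 = 10.12
Sum of the distinct covariances = 10.08
total variance = 10.12 + 2 × 10.08 = 30.28
α = (k/(k−1))·(1 − sum of item variances/total variance) = (6/5)·(1 − 10.12/30.28) = 0.799

Cronbach's alpha = 0.799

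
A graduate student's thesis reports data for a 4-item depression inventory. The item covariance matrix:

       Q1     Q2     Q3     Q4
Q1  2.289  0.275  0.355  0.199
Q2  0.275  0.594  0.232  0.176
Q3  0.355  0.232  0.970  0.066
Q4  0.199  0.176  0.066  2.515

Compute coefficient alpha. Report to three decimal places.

coefficient alpha = 0.387

ΣVar(i) = 2.289 + 0.594 + 0.970 + 2.515 = 6.368
Sum of off-diagonal covariances = 1.303
Var(T) = 6.368 + 2 × 1.303 = 8.974
α = (k/(k−1))·(1 − ΣVar(i)/Var(T)) = (4/3)·(1 − 6.368/8.974) = 0.387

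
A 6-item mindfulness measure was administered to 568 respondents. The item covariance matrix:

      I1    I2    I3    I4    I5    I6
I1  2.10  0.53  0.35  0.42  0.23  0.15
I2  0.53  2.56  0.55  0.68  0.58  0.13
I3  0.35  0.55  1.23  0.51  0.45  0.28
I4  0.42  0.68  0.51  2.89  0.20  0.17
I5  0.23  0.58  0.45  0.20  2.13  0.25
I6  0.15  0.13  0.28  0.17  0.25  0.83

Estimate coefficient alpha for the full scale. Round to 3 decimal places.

α = 0.579

sum of item variances = 2.10 + 2.56 + 1.23 + 2.89 + 2.13 + 0.83 = 11.74
Sum of the distinct covariances = 5.48
total variance = 11.74 + 2 × 5.48 = 22.70
α = (k/(k−1))·(1 − sum of item variances/total variance) = (6/5)·(1 − 11.74/22.70) = 0.579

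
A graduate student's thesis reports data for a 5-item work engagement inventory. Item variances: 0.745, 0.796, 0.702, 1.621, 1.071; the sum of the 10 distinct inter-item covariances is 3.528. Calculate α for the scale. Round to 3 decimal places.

Σσ²ᵢ = 0.745 + 0.796 + 0.702 + 1.621 + 1.071 = 4.935
Sum of distinct covariances = 3.528
total variance = Σσ²ᵢ + 2·Σcov = 4.935 + 2 × 3.528 = 11.991
α = (5/4)·(1 − 4.935/11.991) = 0.736

α = 0.736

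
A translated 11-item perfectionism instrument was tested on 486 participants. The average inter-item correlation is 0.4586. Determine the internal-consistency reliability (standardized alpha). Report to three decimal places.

α = 0.903

Standardized α = k·r̄ / (1 + (k−1)·r̄) = 11 × 0.4586 / (1 + 10 × 0.4586)
  = 5.0446 / 5.5860 = 0.903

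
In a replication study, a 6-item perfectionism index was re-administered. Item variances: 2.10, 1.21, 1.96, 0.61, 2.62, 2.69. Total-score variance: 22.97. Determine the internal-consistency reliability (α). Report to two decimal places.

α = 0.62

Σσᵢ² = 2.10 + 1.21 + 1.96 + 0.61 + 2.62 + 2.69 = 11.19
α = (k/(k−1))·(1 − Σσᵢ²/σ²_T) = (6/5)·(1 − 11.19/22.97) = 0.62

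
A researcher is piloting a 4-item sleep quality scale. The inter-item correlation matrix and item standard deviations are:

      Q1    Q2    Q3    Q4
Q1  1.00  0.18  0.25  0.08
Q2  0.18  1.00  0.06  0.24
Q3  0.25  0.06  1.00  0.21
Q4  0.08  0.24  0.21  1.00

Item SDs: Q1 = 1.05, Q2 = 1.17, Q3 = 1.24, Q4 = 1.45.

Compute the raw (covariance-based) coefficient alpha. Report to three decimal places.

Σσ²ᵢ = 1.05² + 1.17² + 1.24² + 1.45² = 6.1115
Covariances σ_ij = r_ij · s_i · s_j:
  σ(Q1,Q2) = 0.18 × 1.05 × 1.17 = 0.2211
  σ(Q1,Q3) = 0.25 × 1.05 × 1.24 = 0.3255
  σ(Q1,Q4) = 0.08 × 1.05 × 1.45 = 0.1218
  σ(Q2,Q3) = 0.06 × 1.17 × 1.24 = 0.0870
  σ(Q2,Q4) = 0.24 × 1.17 × 1.45 = 0.4072
  σ(Q3,Q4) = 0.21 × 1.24 × 1.45 = 0.3776
σ²_T = Σσ²ᵢ + 2·Σσ_ij = 6.1115 + 2 × 1.5402 = 9.1919
α = (4/3)·(1 − 6.1115/9.1919) = 0.447

α = 0.447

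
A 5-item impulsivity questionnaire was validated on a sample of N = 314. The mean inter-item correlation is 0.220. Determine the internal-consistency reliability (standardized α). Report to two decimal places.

α = 0.59

Standardized α = k·r̄ / (1 + (k−1)·r̄) = 5 × 0.220 / (1 + 4 × 0.220)
  = 1.1000 / 1.8800 = 0.59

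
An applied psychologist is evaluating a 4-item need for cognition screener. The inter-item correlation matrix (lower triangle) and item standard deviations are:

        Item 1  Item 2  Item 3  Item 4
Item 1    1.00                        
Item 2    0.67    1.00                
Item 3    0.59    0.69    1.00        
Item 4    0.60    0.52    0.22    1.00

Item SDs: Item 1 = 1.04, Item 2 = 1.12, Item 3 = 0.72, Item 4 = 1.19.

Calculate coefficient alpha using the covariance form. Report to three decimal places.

Σσ²ᵢ = 1.04² + 1.12² + 0.72² + 1.19² = 4.2705
Covariances σ_ij = r_ij · s_i · s_j:
  σ(Item 1,Item 2) = 0.67 × 1.04 × 1.12 = 0.7804
  σ(Item 1,Item 3) = 0.59 × 1.04 × 0.72 = 0.4418
  σ(Item 1,Item 4) = 0.60 × 1.04 × 1.19 = 0.7426
  σ(Item 2,Item 3) = 0.69 × 1.12 × 0.72 = 0.5564
  σ(Item 2,Item 4) = 0.52 × 1.12 × 1.19 = 0.6931
  σ(Item 3,Item 4) = 0.22 × 0.72 × 1.19 = 0.1885
σ²_T = Σσ²ᵢ + 2·Σσ_ij = 4.2705 + 2 × 3.4028 = 11.0761
α = (4/3)·(1 − 4.2705/11.0761) = 0.819

α = 0.819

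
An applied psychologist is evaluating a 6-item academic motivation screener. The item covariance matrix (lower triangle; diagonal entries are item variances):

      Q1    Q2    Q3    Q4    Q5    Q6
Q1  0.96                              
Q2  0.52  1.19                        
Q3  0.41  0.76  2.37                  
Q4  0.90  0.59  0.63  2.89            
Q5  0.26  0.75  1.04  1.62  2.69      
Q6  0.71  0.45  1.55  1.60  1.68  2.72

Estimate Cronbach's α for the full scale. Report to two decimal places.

α = 0.81

Σσᵢ² = 0.96 + 1.19 + 2.37 + 2.89 + 2.69 + 2.72 = 12.82
Sum of off-diagonal covariances = 13.47
σ²_total = 12.82 + 2 × 13.47 = 39.76
α = (k/(k−1))·(1 − Σσᵢ²/σ²_total) = (6/5)·(1 − 12.82/39.76) = 0.81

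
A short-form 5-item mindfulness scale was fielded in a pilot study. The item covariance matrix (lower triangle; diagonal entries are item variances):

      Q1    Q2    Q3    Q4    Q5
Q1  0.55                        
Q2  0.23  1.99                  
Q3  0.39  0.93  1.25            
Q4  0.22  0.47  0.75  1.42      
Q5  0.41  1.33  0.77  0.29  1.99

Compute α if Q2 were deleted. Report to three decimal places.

Remaining items: Q1, Q3, Q4, Q5 (k = 4).
sum of item variances = 0.55 + 1.25 + 1.42 + 1.99 = 5.21
σ²_total = 5.21 + 2 × 2.83 = 10.87
α (item deleted) = (4/3)·(1 − 5.21/10.87) = 0.694

α = 0.694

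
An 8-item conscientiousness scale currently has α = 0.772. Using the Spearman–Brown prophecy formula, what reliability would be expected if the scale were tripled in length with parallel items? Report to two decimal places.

Length factor m = 3
α' = m·α / (1 + (m−1)·α)
   = 3 × 0.772 / (1 + (3 − 1) × 0.772)
   = 2.3160 / 2.5440 = 0.91

predicted reliability = 0.91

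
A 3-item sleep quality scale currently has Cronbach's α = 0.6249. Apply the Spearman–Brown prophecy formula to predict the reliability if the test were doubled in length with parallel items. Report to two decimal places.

Length factor m = 2
α' = m·α / (1 + (m−1)·α)
   = 2 × 0.6249 / (1 + (2 − 1) × 0.6249)
   = 1.2498 / 1.6249 = 0.77

predicted reliability = 0.77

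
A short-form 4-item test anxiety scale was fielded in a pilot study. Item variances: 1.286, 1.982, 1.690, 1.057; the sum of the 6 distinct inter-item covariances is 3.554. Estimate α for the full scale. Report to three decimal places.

Σσᵢ² = 1.286 + 1.982 + 1.690 + 1.057 = 6.015
Sum of distinct covariances = 3.554
Var(T) = Σσᵢ² + 2·Σcov = 6.015 + 2 × 3.554 = 13.123
α = (4/3)·(1 − 6.015/13.123) = 0.722

α = 0.722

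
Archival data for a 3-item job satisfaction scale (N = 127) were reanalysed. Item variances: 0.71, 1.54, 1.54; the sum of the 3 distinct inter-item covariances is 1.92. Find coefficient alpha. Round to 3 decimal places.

Σσᵢ² = 0.71 + 1.54 + 1.54 = 3.79
Sum of distinct covariances = 1.92
σ²_T = Σσᵢ² + 2·Σcov = 3.79 + 2 × 1.92 = 7.63
α = (3/2)·(1 − 3.79/7.63) = 0.755

α = 0.755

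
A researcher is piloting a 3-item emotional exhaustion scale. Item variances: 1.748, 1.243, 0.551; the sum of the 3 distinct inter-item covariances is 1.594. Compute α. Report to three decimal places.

α = 0.711

Σσᵢ² = 1.748 + 1.243 + 0.551 = 3.542
Sum of distinct covariances = 1.594
total variance = Σσᵢ² + 2·Σcov = 3.542 + 2 × 1.594 = 6.730
α = (3/2)·(1 − 3.542/6.730) = 0.711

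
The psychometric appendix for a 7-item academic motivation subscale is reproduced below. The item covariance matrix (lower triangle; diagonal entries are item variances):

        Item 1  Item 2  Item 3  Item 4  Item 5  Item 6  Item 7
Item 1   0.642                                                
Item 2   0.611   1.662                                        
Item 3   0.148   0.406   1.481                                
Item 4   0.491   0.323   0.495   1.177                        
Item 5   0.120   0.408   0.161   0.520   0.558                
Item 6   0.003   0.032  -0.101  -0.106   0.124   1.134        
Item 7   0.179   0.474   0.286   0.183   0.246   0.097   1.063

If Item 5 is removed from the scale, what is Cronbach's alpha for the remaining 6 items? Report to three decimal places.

Remaining items: Item 1, Item 2, Item 3, Item 4, Item 6, Item 7 (k = 6).
sum of item variances = 0.642 + 1.662 + 1.481 + 1.177 + 1.134 + 1.063 = 7.159
σ²_T = 7.159 + 2 × 3.521 = 14.201
α (item deleted) = (6/5)·(1 − 7.159/14.201) = 0.595

α = 0.595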